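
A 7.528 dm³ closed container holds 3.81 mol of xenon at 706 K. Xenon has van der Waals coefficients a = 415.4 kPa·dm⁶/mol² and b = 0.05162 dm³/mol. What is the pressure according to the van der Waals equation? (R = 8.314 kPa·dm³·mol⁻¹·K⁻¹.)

P ≈ 2944 kPa

P = nRT/(V − nb) − a n²/V²
nRT/(V − nb) = (3.81)(8.314)(706)/(7.528 − 3.81×0.05162) = 22363/7.3313 = 3050.3 kPa
a n²/V² = (415.4)(3.81)²/(7.528)² = 106.40 kPa
P = 3050.3 − 106.40 = 2944 kPa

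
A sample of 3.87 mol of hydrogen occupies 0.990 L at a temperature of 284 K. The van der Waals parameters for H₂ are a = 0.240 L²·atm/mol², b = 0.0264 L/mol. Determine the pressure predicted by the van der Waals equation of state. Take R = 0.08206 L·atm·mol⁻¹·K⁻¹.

P ≈ 97.92 atm

P = nRT/(V − nb) − a n²/V²
nRT/(V − nb) = (3.87)(0.08206)(284)/(0.990 − 3.87×0.0264) = 90.191/0.88783 = 101.59 atm
a n²/V² = (0.240)(3.87)²/(0.990)² = 3.6674 atm
P = 101.59 − 3.6674 = 97.92 atm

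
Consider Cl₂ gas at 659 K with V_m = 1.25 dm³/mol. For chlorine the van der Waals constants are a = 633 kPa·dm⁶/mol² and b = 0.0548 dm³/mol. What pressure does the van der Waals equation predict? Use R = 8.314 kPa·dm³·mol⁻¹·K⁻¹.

P = RT/(V_m − b) − a/V_m²
RT/(V_m − b) = (8.314)(659)/(1.25 − 0.0548) = 5478.9/1.1952 = 4584.1 kPa
a/V_m² = 633/(1.25)² = 405.12 kPa
P = 4584.1 − 405.12 = 4179 kPa

P ≈ 4179 kPa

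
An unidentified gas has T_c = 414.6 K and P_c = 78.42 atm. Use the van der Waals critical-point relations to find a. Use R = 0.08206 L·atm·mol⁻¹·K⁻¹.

a ≈ 6.227 L²·atm/mol²

From T_c = 8a/(27Rb) and P_c = a/(27b²): a = 27 R² T_c²/(64 P_c).
a = 27×(0.08206)²×(414.6)²/(64×78.42) = 31253/5018.9 = 6.227 L²·atm/mol²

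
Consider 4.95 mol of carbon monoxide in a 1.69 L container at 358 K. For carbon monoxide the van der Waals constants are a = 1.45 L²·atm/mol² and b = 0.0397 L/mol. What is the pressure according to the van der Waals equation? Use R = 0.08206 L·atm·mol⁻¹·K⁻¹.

P ≈ 84.93 atm

P = nRT/(V − nb) − a n²/V²
nRT/(V − nb) = (4.95)(0.08206)(358)/(1.69 − 4.95×0.0397) = 145.42/1.4935 = 97.369 atm
a n²/V² = (1.45)(4.95)²/(1.69)² = 12.440 atm
P = 97.369 − 12.440 = 84.93 atm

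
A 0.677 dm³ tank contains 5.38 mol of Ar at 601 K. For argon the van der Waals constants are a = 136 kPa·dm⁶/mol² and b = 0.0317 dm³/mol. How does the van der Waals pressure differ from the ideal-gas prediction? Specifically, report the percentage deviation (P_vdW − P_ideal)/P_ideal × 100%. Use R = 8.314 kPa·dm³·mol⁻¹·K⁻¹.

Ideal: P_ideal = nRT/V = (5.38)(8.314)(601)/0.677 = 39708.0 kPa
vdW: P = nRT/(V − nb) − a n²/V² = 26882.3/0.506454 − 3936.44/0.458329 = 53079.5 − 8588.68 = 44490.8 kPa
% deviation = (44490.8 − 39708.0)/39708.0 × 100% = 12.04%

12.04 %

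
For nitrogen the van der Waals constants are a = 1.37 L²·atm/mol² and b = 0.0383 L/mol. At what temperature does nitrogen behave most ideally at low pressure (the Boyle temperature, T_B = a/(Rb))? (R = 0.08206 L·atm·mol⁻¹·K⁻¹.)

For a van der Waals gas the second virial coefficient B₂ = b − a/(RT) vanishes at T_B = a/(Rb).
T_B = 1.37/(0.08206×0.0383) = 1.37/0.0031429 = 435.9 K

T_B ≈ 435.9 K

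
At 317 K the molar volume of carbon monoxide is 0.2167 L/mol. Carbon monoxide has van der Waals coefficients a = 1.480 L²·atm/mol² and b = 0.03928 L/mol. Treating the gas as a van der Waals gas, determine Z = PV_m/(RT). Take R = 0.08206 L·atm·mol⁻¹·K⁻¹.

Z ≈ 0.9588

P = RT/(V_m − b) − a/V_m² = (0.08206)(317)/(0.2167 − 0.03928) − 1.480/(0.2167)²
  = 26.013/0.17742 − 31.517 = 146.62 − 31.517 = 115.10 atm
Z = PV_m/(RT) = (115.10)(0.2167)/((0.08206)(317)) = 24.942/26.013 = 0.9588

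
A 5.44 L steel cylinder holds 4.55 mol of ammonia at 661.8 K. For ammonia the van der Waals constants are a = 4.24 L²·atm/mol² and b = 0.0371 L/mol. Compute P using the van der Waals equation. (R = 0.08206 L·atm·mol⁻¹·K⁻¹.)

P ≈ 43.91 atm

P = nRT/(V − nb) − a n²/V²
nRT/(V − nb) = (4.55)(0.08206)(661.8)/(5.44 − 4.55×0.0371) = 247.10/5.2712 = 46.877 atm
a n²/V² = (4.24)(4.55)²/(5.44)² = 2.9661 atm
P = 46.877 − 2.9661 = 43.91 atm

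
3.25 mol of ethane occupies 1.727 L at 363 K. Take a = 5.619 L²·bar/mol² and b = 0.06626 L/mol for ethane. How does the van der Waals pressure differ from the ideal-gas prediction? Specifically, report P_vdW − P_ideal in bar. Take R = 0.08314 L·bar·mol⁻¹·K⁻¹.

Ideal: P_ideal = nRT/V = (3.25)(0.08314)(363)/1.727 = 56.7947 bar
vdW: P = nRT/(V − nb) − a n²/V² = 98.0844/1.51166 − 59.3507/2.98253 = 64.8852 − 19.8994 = 44.9858 bar
ΔP = 44.9858 − 56.7947 = -11.81 bar

ΔP ≈ -11.81 bar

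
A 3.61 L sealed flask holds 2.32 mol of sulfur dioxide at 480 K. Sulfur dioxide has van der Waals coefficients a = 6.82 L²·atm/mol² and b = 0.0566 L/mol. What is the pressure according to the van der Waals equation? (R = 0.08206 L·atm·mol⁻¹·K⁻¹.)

P = nRT/(V − nb) − a n²/V²
nRT/(V − nb) = (2.32)(0.08206)(480)/(3.61 − 2.32×0.0566) = 91.382/3.4787 = 26.269 atm
a n²/V² = (6.82)(2.32)²/(3.61)² = 2.8167 atm
P = 26.269 − 2.8167 = 23.45 atm

P ≈ 23.45 atm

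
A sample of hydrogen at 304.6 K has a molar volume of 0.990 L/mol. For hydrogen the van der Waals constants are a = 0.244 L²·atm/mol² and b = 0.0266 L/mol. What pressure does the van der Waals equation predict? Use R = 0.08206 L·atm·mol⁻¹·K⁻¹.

P ≈ 25.70 atm

P = RT/(V_m − b) − a/V_m²
RT/(V_m − b) = (0.08206)(304.6)/(0.990 − 0.0266) = 24.995/0.96340 = 25.945 atm
a/V_m² = 0.244/(0.990)² = 0.24895 atm
P = 25.945 − 0.24895 = 25.70 atm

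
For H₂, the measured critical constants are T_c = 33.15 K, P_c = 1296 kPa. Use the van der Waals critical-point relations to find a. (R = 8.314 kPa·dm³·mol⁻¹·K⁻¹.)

a ≈ 24.73 kPa·dm⁶/mol²

From T_c = 8a/(27Rb) and P_c = a/(27b²): a = 27 R² T_c²/(64 P_c).
a = 27×(8.314)²×(33.15)²/(64×1296) = 2050930/82944 = 24.73 kPa·dm⁶/mol²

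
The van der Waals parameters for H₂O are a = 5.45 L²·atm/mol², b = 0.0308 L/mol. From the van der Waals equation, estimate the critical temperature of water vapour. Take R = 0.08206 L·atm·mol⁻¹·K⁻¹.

T_c ≈ 638.9 K

For a van der Waals gas, T_c = 8a/(27Rb).
T_c = 8×5.45/(27×0.08206×0.0308) = 43.600/0.068241 = 638.9 K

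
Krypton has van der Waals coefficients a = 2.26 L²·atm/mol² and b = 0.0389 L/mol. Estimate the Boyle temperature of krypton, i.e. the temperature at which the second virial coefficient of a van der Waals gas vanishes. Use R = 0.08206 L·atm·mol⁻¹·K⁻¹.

T_B ≈ 708.0 K

For a van der Waals gas the second virial coefficient B₂ = b − a/(RT) vanishes at T_B = a/(Rb).
T_B = 2.26/(0.08206×0.0389) = 2.26/0.0031921 = 708.0 K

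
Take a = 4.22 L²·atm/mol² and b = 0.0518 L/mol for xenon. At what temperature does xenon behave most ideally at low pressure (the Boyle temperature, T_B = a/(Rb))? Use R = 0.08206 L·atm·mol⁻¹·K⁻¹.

T_B ≈ 992.8 K

For a van der Waals gas the second virial coefficient B₂ = b − a/(RT) vanishes at T_B = a/(Rb).
T_B = 4.22/(0.08206×0.0518) = 4.22/0.0042507 = 992.8 K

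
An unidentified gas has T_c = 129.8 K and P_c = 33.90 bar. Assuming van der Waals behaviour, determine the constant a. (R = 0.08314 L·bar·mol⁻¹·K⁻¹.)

From T_c = 8a/(27Rb) and P_c = a/(27b²): a = 27 R² T_c²/(64 P_c).
a = 27×(0.08314)²×(129.8)²/(64×33.90) = 3144.4/2169.6 = 1.449 L²·bar/mol²

a ≈ 1.449 L²·bar/mol²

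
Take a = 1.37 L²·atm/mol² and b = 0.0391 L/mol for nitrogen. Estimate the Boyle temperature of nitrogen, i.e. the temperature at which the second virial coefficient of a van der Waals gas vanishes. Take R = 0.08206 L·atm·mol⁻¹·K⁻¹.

T_B ≈ 427.0 K

For a van der Waals gas the second virial coefficient B₂ = b − a/(RT) vanishes at T_B = a/(Rb).
T_B = 1.37/(0.08206×0.0391) = 1.37/0.0032085 = 427.0 K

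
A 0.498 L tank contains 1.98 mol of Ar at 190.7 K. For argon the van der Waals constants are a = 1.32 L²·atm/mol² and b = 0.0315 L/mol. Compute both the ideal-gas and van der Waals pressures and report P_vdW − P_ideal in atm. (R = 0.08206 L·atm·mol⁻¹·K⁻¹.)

Ideal: P_ideal = nRT/V = (1.98)(0.08206)(190.7)/0.498 = 62.2183 atm
vdW: P = nRT/(V − nb) − a n²/V² = 30.9847/0.435630 − 5.17493/0.248004 = 71.1262 − 20.8663 = 50.2599 atm
ΔP = 50.2599 − 62.2183 = -11.96 atm

ΔP ≈ -11.96 atm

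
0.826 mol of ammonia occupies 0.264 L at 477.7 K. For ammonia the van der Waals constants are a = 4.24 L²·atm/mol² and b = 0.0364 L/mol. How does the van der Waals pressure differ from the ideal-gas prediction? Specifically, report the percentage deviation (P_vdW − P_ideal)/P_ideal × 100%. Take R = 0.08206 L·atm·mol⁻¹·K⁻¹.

-20.99 %

Ideal: P_ideal = nRT/V = (0.826)(0.08206)(477.7)/0.264 = 122.649 atm
vdW: P = nRT/(V − nb) − a n²/V² = 32.3793/0.233934 − 2.89285/0.0696960 = 138.412 − 41.5067 = 96.905 atm
% deviation = (96.905 − 122.649)/122.649 × 100% = -20.99%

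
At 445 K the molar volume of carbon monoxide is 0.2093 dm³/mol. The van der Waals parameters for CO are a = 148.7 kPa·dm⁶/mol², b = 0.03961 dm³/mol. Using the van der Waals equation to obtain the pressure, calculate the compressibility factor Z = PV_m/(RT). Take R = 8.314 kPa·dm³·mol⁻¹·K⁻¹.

Z ≈ 1.041

P = RT/(V_m − b) − a/V_m² = (8.314)(445)/(0.2093 − 0.03961) − 148.7/(0.2093)²
  = 3699.7/0.16969 − 3394.5 = 21803 − 3394.5 = 18409 kPa
Z = PV_m/(RT) = (18409)(0.2093)/((8.314)(445)) = 3853.0/3699.7 = 1.041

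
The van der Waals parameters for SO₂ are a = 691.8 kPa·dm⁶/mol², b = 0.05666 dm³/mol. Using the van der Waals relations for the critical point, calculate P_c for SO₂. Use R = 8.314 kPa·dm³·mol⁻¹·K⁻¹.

For a van der Waals gas, P_c = a/(27b²).
P_c = 691.8/(27×(0.05666)²) = 691.8/0.086680 = 7981 kPa

P_c ≈ 7981 kPa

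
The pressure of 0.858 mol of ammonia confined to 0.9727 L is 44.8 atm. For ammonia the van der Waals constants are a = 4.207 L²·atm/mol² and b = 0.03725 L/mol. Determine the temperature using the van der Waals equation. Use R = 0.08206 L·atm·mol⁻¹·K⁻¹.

T ≈ 642.3 K

T = (P + a n²/V²)(V − nb)/(nR)
P + a n²/V² = 44.8 + (4.207)(0.858)²/(0.9727)² = 48.073 atm
V − nb = 0.9727 − (0.858)(0.03725) = 0.94074 L
T = (48.073)(0.94074)/((0.858)(0.08206)) = 642.3 K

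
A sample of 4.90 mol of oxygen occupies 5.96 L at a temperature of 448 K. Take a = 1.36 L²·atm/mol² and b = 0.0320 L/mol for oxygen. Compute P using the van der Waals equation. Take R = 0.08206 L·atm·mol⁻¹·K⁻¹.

P = nRT/(V − nb) − a n²/V²
nRT/(V − nb) = (4.90)(0.08206)(448)/(5.96 − 4.90×0.0320) = 180.14/5.8032 = 31.041 atm
a n²/V² = (1.36)(4.90)²/(5.96)² = 0.91926 atm
P = 31.041 − 0.91926 = 30.12 atm

P ≈ 30.12 atm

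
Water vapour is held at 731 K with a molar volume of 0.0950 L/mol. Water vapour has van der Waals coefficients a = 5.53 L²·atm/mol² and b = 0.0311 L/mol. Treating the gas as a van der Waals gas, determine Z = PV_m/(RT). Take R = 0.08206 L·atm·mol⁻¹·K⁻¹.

P = RT/(V_m − b) − a/V_m² = (0.08206)(731)/(0.0950 − 0.0311) − 5.53/(0.0950)²
  = 59.986/0.063900 − 612.74 = 938.75 − 612.74 = 326.01 atm
Z = PV_m/(RT) = (326.01)(0.0950)/((0.08206)(731)) = 30.971/59.986 = 0.5163

Z ≈ 0.5163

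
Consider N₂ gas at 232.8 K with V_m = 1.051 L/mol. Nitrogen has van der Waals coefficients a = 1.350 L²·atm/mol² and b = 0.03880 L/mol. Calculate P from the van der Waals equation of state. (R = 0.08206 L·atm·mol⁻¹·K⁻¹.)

P = RT/(V_m − b) − a/V_m²
RT/(V_m − b) = (0.08206)(232.8)/(1.051 − 0.03880) = 19.104/1.0122 = 18.874 atm
a/V_m² = 1.350/(1.051)² = 1.2222 atm
P = 18.874 − 1.2222 = 17.65 atm

P ≈ 17.65 atm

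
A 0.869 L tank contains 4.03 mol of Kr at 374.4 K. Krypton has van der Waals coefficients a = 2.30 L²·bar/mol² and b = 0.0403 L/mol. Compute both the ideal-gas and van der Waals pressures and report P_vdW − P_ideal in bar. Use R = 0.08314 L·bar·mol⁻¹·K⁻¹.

Ideal: P_ideal = nRT/V = (4.03)(0.08314)(374.4)/0.869 = 144.355 bar
vdW: P = nRT/(V − nb) − a n²/V² = 125.444/0.706591 − 37.3541/0.755161 = 177.534 − 49.4651 = 128.069 bar
ΔP = 128.069 − 144.355 = -16.29 bar

ΔP ≈ -16.29 bar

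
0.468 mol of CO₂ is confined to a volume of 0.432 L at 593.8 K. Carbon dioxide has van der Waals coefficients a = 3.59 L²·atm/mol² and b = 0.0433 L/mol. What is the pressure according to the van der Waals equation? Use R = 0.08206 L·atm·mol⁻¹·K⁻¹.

P ≈ 51.17 atm

P = nRT/(V − nb) − a n²/V²
nRT/(V − nb) = (0.468)(0.08206)(593.8)/(0.432 − 0.468×0.0433) = 22.804/0.41174 = 55.384 atm
a n²/V² = (3.59)(0.468)²/(0.432)² = 4.2133 atm
P = 55.384 − 4.2133 = 51.17 atm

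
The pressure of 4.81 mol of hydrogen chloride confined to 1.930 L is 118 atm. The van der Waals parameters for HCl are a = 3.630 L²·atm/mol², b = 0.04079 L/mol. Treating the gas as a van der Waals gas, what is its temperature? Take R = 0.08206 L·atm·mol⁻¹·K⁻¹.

T = (P + a n²/V²)(V − nb)/(nR)
P + a n²/V² = 118 + (3.630)(4.81)²/(1.930)² = 140.55 atm
V − nb = 1.930 − (4.81)(0.04079) = 1.7338 L
T = (140.55)(1.7338)/((4.81)(0.08206)) = 617.4 K

T ≈ 617.4 K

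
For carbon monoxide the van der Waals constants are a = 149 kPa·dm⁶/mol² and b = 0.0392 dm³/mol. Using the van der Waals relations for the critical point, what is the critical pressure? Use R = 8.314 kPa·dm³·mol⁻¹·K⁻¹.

For a van der Waals gas, P_c = a/(27b²).
P_c = 149/(27×(0.0392)²) = 149/0.041489 = 3591 kPa

P_c ≈ 3591 kPa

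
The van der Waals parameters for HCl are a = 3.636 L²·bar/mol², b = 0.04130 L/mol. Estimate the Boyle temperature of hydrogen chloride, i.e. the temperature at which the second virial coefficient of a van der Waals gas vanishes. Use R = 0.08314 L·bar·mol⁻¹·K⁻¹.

T_B ≈ 1059 K

For a van der Waals gas the second virial coefficient B₂ = b − a/(RT) vanishes at T_B = a/(Rb).
T_B = 3.636/(0.08314×0.04130) = 3.636/0.0034337 = 1059 K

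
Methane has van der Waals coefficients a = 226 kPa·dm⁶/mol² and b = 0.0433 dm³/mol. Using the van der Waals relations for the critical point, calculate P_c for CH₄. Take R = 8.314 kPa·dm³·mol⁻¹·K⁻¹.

For a van der Waals gas, P_c = a/(27b²).
P_c = 226/(27×(0.0433)²) = 226/0.050622 = 4464 kPa

P_c ≈ 4464 kPa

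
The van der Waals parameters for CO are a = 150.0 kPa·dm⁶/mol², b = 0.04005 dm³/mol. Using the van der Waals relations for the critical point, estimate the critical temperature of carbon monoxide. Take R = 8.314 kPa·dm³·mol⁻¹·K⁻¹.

For a van der Waals gas, T_c = 8a/(27Rb).
T_c = 8×150.0/(27×8.314×0.04005) = 1200.0/8.9903 = 133.5 K

T_c ≈ 133.5 K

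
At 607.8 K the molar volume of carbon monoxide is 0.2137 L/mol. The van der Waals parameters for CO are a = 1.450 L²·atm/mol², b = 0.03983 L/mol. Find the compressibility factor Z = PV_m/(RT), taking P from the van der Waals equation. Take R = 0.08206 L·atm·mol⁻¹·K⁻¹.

P = RT/(V_m − b) − a/V_m² = (0.08206)(607.8)/(0.2137 − 0.03983) − 1.450/(0.2137)²
  = 49.876/0.17387 − 31.751 = 286.86 − 31.751 = 255.11 atm
Z = PV_m/(RT) = (255.11)(0.2137)/((0.08206)(607.8)) = 54.517/49.876 = 1.093

Z ≈ 1.093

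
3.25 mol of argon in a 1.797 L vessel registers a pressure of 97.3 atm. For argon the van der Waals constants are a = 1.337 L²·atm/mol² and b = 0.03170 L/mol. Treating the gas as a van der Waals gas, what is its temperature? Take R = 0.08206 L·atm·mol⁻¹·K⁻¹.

T = (P + a n²/V²)(V − nb)/(nR)
P + a n²/V² = 97.3 + (1.337)(3.25)²/(1.797)² = 101.67 atm
V − nb = 1.797 − (3.25)(0.03170) = 1.6940 L
T = (101.67)(1.6940)/((3.25)(0.08206)) = 645.8 K

T ≈ 645.8 K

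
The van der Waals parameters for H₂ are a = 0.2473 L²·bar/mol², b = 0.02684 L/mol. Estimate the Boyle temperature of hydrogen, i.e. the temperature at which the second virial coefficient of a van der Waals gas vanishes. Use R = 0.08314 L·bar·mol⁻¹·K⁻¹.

T_B ≈ 110.8 K

For a van der Waals gas the second virial coefficient B₂ = b − a/(RT) vanishes at T_B = a/(Rb).
T_B = 0.2473/(0.08314×0.02684) = 0.2473/0.0022315 = 110.8 K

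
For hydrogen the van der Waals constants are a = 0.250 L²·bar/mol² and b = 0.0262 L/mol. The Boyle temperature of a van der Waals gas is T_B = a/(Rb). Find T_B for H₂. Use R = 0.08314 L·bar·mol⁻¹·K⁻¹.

T_B ≈ 114.8 K

For a van der Waals gas the second virial coefficient B₂ = b − a/(RT) vanishes at T_B = a/(Rb).
T_B = 0.250/(0.08314×0.0262) = 0.250/0.0021783 = 114.8 K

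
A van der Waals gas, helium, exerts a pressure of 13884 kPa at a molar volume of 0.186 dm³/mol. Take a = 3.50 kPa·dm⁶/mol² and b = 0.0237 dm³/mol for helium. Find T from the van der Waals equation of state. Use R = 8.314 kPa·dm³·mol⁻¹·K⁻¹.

T ≈ 273.0 K

T = (P + a/V_m²)(V_m − b)/R
P + a/V_m² = 13884 + 3.50/(0.186)² = 13985 kPa
V_m − b = 0.186 − 0.0237 = 0.16230 dm³/mol
T = (13985)(0.16230)/8.314 = 273.0 K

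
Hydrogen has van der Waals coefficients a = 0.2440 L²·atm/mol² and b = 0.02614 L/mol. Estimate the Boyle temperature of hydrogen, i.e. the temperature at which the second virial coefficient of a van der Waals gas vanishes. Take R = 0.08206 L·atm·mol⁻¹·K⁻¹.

T_B ≈ 113.8 K

For a van der Waals gas the second virial coefficient B₂ = b − a/(RT) vanishes at T_B = a/(Rb).
T_B = 0.2440/(0.08206×0.02614) = 0.2440/0.0021450 = 113.8 K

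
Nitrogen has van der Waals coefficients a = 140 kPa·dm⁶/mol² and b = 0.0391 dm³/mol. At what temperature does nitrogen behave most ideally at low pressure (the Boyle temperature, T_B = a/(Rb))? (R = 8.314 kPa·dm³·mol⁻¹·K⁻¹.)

T_B ≈ 430.7 K

For a van der Waals gas the second virial coefficient B₂ = b − a/(RT) vanishes at T_B = a/(Rb).
T_B = 140/(8.314×0.0391) = 140/0.32508 = 430.7 K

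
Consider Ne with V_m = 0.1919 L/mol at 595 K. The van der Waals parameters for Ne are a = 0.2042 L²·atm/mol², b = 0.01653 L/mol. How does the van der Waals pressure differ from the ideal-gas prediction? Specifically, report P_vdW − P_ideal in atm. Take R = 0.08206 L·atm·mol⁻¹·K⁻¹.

ΔP ≈ 18.44 atm

Ideal: P_ideal = RT/V_m = (0.08206)(595)/0.1919 = 254.433 atm
vdW: P = RT/(V_m − b) − a/V_m² = 48.8257/0.175370 − 0.2042/0.0368256 = 278.415 − 5.54506 = 272.870 atm
ΔP = 272.870 − 254.433 = 18.44 atm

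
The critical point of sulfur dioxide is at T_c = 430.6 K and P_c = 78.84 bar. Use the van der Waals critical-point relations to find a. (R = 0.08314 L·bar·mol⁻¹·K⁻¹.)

a ≈ 6.858 L²·bar/mol²

From T_c = 8a/(27Rb) and P_c = a/(27b²): a = 27 R² T_c²/(64 P_c).
a = 27×(0.08314)²×(430.6)²/(64×78.84) = 34604/5045.8 = 6.858 L²·bar/mol²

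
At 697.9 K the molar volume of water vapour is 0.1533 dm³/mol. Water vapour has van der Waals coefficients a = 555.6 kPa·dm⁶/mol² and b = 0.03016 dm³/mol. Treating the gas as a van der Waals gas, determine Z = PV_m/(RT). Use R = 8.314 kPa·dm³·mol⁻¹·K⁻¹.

P = RT/(V_m − b) − a/V_m² = (8.314)(697.9)/(0.1533 − 0.03016) − 555.6/(0.1533)²
  = 5802.3/0.12314 − 23642 = 47120 − 23642 = 23478 kPa
Z = PV_m/(RT) = (23478)(0.1533)/((8.314)(697.9)) = 3599.2/5802.3 = 0.6203

Z ≈ 0.6203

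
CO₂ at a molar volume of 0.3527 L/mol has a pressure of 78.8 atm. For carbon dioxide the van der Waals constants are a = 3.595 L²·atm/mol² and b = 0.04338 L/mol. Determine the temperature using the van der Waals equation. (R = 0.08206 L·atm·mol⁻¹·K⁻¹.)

T ≈ 406.0 K

T = (P + a/V_m²)(V_m − b)/R
P + a/V_m² = 78.8 + 3.595/(0.3527)² = 107.70 atm
V_m − b = 0.3527 − 0.04338 = 0.30932 L/mol
T = (107.70)(0.30932)/0.08206 = 406.0 K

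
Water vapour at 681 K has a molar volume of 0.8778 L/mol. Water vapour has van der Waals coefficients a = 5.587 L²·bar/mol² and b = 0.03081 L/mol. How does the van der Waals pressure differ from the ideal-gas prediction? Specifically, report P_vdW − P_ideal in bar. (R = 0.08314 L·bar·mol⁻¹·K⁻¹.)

Ideal: P_ideal = RT/V_m = (0.08314)(681)/0.8778 = 64.5003 bar
vdW: P = RT/(V_m − b) − a/V_m² = 56.6183/0.846990 − 5.587/0.770533 = 66.8465 − 7.25083 = 59.5957 bar
ΔP = 59.5957 − 64.5003 = -4.905 bar

ΔP ≈ -4.905 bar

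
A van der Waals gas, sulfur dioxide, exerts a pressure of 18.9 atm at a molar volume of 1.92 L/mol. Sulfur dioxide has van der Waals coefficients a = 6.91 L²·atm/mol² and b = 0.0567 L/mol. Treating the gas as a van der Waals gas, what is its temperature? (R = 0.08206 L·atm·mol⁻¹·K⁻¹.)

T ≈ 471.7 K

T = (P + a/V_m²)(V_m − b)/R
P + a/V_m² = 18.9 + 6.91/(1.92)² = 20.774 atm
V_m − b = 1.92 − 0.0567 = 1.8633 L/mol
T = (20.774)(1.8633)/0.08206 = 471.7 K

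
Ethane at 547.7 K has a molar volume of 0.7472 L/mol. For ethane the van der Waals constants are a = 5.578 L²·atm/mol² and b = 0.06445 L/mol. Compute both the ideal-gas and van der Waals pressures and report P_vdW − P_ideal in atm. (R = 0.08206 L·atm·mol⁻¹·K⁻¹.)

ΔP ≈ -4.313 atm

Ideal: P_ideal = RT/V_m = (0.08206)(547.7)/0.7472 = 60.1502 atm
vdW: P = RT/(V_m − b) − a/V_m² = 44.9443/0.682750 − 5.578/0.558308 = 65.8283 − 9.99090 = 55.8374 atm
ΔP = 55.8374 − 60.1502 = -4.313 atm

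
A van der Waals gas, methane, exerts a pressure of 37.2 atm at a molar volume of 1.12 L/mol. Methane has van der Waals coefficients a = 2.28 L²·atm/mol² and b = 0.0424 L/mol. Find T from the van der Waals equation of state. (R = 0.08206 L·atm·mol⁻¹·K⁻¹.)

T = (P + a/V_m²)(V_m − b)/R
P + a/V_m² = 37.2 + 2.28/(1.12)² = 39.018 atm
V_m − b = 1.12 − 0.0424 = 1.0776 L/mol
T = (39.018)(1.0776)/0.08206 = 512.4 K

T ≈ 512.4 K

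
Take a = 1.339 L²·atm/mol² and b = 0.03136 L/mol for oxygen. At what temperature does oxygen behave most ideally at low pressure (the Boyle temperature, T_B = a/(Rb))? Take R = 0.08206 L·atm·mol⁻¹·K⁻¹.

For a van der Waals gas the second virial coefficient B₂ = b − a/(RT) vanishes at T_B = a/(Rb).
T_B = 1.339/(0.08206×0.03136) = 1.339/0.0025734 = 520.3 K

T_B ≈ 520.3 K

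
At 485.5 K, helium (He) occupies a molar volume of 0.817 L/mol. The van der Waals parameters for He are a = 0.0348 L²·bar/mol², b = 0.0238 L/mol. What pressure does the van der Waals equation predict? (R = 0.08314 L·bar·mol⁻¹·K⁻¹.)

P ≈ 50.84 bar

P = RT/(V_m − b) − a/V_m²
RT/(V_m − b) = (0.08314)(485.5)/(0.817 − 0.0238) = 40.364/0.79320 = 50.888 bar
a/V_m² = 0.0348/(0.817)² = 0.052136 bar
P = 50.888 − 0.052136 = 50.84 bar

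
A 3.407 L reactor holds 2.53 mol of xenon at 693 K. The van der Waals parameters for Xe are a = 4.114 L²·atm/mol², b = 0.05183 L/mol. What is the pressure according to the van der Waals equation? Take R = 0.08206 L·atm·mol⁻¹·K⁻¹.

P ≈ 41.65 atm

P = nRT/(V − nb) − a n²/V²
nRT/(V − nb) = (2.53)(0.08206)(693)/(3.407 − 2.53×0.05183) = 143.87/3.2759 = 43.918 atm
a n²/V² = (4.114)(2.53)²/(3.407)² = 2.2686 atm
P = 43.918 − 2.2686 = 41.65 atm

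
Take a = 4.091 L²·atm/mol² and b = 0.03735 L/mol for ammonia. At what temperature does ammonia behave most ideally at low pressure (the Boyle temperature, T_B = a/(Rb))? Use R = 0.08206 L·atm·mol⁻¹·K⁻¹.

T_B ≈ 1335 K

For a van der Waals gas the second virial coefficient B₂ = b − a/(RT) vanishes at T_B = a/(Rb).
T_B = 4.091/(0.08206×0.03735) = 4.091/0.0030649 = 1335 K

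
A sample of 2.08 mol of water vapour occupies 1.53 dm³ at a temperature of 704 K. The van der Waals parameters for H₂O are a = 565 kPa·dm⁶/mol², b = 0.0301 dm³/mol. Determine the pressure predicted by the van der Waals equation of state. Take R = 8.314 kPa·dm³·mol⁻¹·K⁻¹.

P ≈ 7252 kPa

P = nRT/(V − nb) − a n²/V²
nRT/(V − nb) = (2.08)(8.314)(704)/(1.53 − 2.08×0.0301) = 12174/1.4674 = 8296.3 kPa
a n²/V² = (565)(2.08)²/(1.53)² = 1044.2 kPa
P = 8296.3 − 1044.2 = 7252 kPa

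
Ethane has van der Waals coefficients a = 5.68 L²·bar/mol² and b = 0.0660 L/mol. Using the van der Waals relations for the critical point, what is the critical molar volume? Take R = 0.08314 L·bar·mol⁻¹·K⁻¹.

For a van der Waals gas, V_m,c = 3b.
V_m,c = 3×0.0660 = 0.1980 L/mol

V_m,c ≈ 0.1980 L/mol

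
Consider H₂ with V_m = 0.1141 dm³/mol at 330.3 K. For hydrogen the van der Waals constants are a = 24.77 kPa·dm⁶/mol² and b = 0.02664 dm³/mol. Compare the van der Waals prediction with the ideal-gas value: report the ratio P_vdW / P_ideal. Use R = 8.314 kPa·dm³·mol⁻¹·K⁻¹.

P_vdW / P_ideal ≈ 1.226

Ideal: P_ideal = RT/V_m = (8.314)(330.3)/0.1141 = 24067.6 kPa
vdW: P = RT/(V_m − b) − a/V_m² = 2746.11/0.0874600 − 24.77/0.0130188 = 31398.5 − 1902.63 = 29495.9 kPa
Ratio = 29495.9/24067.6 = 1.226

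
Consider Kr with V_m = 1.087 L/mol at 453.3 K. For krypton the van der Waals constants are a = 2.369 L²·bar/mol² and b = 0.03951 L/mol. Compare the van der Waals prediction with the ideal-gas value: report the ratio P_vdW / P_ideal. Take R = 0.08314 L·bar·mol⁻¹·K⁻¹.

P_vdW / P_ideal ≈ 0.9799

Ideal: P_ideal = RT/V_m = (0.08314)(453.3)/1.087 = 34.6710 bar
vdW: P = RT/(V_m − b) − a/V_m² = 37.6874/1.04749 − 2.369/1.18157 = 35.9788 − 2.00496 = 33.9738 bar
Ratio = 33.9738/34.6710 = 0.9799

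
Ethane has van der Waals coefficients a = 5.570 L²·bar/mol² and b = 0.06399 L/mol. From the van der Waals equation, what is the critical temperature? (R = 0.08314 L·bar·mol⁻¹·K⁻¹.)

T_c ≈ 310.2 K

For a van der Waals gas, T_c = 8a/(27Rb).
T_c = 8×5.570/(27×0.08314×0.06399) = 44.560/0.14364 = 310.2 K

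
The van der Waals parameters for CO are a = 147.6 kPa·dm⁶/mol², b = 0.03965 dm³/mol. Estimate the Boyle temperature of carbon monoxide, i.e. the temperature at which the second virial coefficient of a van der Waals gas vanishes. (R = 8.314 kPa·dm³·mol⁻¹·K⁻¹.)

For a van der Waals gas the second virial coefficient B₂ = b − a/(RT) vanishes at T_B = a/(Rb).
T_B = 147.6/(8.314×0.03965) = 147.6/0.32965 = 447.7 K

T_B ≈ 447.7 K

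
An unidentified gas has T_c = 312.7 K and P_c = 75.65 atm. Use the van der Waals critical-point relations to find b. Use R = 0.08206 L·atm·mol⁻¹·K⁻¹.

From T_c = 8a/(27Rb) and P_c = a/(27b²): b = R T_c/(8 P_c).
b = (0.08206)(312.7)/(8×75.65) = 25.660/605.20 = 0.04240 L/mol

b ≈ 0.04240 L/mol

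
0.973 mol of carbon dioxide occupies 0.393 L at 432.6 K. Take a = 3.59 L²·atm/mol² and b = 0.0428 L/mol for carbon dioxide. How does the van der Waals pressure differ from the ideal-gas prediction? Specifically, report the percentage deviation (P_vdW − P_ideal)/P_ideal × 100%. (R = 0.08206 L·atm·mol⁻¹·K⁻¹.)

-13.19 %

Ideal: P_ideal = nRT/V = (0.973)(0.08206)(432.6)/0.393 = 87.8898 atm
vdW: P = nRT/(V − nb) − a n²/V² = 34.5407/0.351356 − 3.39876/0.154449 = 98.3068 − 22.0057 = 76.3011 atm
% deviation = (76.3011 − 87.8898)/87.8898 × 100% = -13.19%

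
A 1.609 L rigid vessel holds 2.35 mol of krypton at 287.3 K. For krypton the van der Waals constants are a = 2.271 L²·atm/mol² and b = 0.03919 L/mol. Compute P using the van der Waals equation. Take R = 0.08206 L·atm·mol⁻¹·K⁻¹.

P ≈ 31.68 atm

P = nRT/(V − nb) − a n²/V²
nRT/(V − nb) = (2.35)(0.08206)(287.3)/(1.609 − 2.35×0.03919) = 55.403/1.5169 = 36.524 atm
a n²/V² = (2.271)(2.35)²/(1.609)² = 4.8444 atm
P = 36.524 − 4.8444 = 31.68 atm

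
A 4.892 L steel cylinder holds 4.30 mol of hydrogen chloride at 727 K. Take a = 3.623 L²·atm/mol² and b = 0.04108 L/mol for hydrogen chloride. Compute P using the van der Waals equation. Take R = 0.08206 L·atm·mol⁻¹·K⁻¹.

P ≈ 51.60 atm

P = nRT/(V − nb) − a n²/V²
nRT/(V − nb) = (4.30)(0.08206)(727)/(4.892 − 4.30×0.04108) = 256.53/4.7154 = 54.403 atm
a n²/V² = (3.623)(4.30)²/(4.892)² = 2.7992 atm
P = 54.403 − 2.7992 = 51.60 atm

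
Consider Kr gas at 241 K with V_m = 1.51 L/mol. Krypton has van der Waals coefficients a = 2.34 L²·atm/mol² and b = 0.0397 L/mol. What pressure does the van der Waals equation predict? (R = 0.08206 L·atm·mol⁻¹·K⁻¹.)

P = RT/(V_m − b) − a/V_m²
RT/(V_m − b) = (0.08206)(241)/(1.51 − 0.0397) = 19.776/1.4703 = 13.450 atm
a/V_m² = 2.34/(1.51)² = 1.0263 atm
P = 13.450 − 1.0263 = 12.42 atm

P ≈ 12.42 atm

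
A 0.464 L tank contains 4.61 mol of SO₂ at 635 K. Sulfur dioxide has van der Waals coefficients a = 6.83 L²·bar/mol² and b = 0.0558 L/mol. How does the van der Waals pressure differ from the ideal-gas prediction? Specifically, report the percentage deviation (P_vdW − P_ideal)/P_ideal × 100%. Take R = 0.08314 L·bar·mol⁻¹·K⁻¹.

-4.12 %

Ideal: P_ideal = nRT/V = (4.61)(0.08314)(635)/0.464 = 524.526 bar
vdW: P = nRT/(V − nb) − a n²/V² = 243.380/0.206762 − 145.152/0.215296 = 1177.10 − 674.197 = 502.90 bar
% deviation = (502.90 − 524.526)/524.526 × 100% = -4.12%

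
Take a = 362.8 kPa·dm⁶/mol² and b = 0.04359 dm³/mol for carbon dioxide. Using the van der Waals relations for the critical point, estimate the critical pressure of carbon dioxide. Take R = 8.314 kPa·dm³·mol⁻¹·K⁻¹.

P_c ≈ 7072 kPa

For a van der Waals gas, P_c = a/(27b²).
P_c = 362.8/(27×(0.04359)²) = 362.8/0.051302 = 7072 kPa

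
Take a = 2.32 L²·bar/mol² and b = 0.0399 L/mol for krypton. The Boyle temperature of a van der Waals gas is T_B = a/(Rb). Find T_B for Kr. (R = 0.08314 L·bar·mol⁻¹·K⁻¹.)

T_B ≈ 699.4 K

For a van der Waals gas the second virial coefficient B₂ = b − a/(RT) vanishes at T_B = a/(Rb).
T_B = 2.32/(0.08314×0.0399) = 2.32/0.0033173 = 699.4 K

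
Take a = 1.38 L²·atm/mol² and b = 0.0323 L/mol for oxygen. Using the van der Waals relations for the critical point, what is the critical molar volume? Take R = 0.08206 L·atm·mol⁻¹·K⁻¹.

For a van der Waals gas, V_m,c = 3b.
V_m,c = 3×0.0323 = 0.09690 L/mol

V_m,c ≈ 0.09690 L/mol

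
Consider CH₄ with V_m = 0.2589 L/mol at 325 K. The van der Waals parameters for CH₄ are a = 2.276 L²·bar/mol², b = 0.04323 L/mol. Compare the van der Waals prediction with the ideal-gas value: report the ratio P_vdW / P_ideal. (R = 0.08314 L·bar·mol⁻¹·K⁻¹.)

P_vdW / P_ideal ≈ 0.8751

Ideal: P_ideal = RT/V_m = (0.08314)(325)/0.2589 = 104.367 bar
vdW: P = RT/(V_m − b) − a/V_m² = 27.0205/0.215670 − 2.276/0.0670292 = 125.286 − 33.9554 = 91.331 bar
Ratio = 91.331/104.367 = 0.8751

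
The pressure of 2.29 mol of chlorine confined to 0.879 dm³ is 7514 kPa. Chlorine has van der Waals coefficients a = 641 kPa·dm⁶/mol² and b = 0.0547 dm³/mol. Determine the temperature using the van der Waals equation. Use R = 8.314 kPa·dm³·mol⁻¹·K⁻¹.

T = (P + a n²/V²)(V − nb)/(nR)
P + a n²/V² = 7514 + (641)(2.29)²/(0.879)² = 11865 kPa
V − nb = 0.879 − (2.29)(0.0547) = 0.75374 dm³
T = (11865)(0.75374)/((2.29)(8.314)) = 469.7 K

T ≈ 469.7 K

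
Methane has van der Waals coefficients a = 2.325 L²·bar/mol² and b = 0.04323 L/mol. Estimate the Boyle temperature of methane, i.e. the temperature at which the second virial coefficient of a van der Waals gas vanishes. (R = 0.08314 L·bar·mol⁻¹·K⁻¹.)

T_B ≈ 646.9 K

For a van der Waals gas the second virial coefficient B₂ = b − a/(RT) vanishes at T_B = a/(Rb).
T_B = 2.325/(0.08314×0.04323) = 2.325/0.0035941 = 646.9 K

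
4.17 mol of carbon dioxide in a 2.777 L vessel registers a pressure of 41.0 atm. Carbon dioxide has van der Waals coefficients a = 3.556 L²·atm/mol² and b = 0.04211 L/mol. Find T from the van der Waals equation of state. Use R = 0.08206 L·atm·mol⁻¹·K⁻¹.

T ≈ 372.6 K

T = (P + a n²/V²)(V − nb)/(nR)
P + a n²/V² = 41.0 + (3.556)(4.17)²/(2.777)² = 49.018 atm
V − nb = 2.777 − (4.17)(0.04211) = 2.6014 L
T = (49.018)(2.6014)/((4.17)(0.08206)) = 372.6 K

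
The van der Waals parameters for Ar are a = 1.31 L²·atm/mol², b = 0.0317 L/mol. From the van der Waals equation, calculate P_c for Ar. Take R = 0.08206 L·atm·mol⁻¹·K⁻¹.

For a van der Waals gas, P_c = a/(27b²).
P_c = 1.31/(27×(0.0317)²) = 1.31/0.027132 = 48.28 atm

P_c ≈ 48.28 atm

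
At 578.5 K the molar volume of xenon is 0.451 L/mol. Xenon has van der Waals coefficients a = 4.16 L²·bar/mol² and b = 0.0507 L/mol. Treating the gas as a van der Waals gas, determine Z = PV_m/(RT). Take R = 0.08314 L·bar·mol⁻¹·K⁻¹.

P = RT/(V_m − b) − a/V_m² = (0.08314)(578.5)/(0.451 − 0.0507) − 4.16/(0.451)²
  = 48.096/0.40030 − 20.452 = 120.15 − 20.452 = 99.70 bar
Z = PV_m/(RT) = (99.70)(0.451)/((0.08314)(578.5)) = 44.965/48.096 = 0.9349

Z ≈ 0.9349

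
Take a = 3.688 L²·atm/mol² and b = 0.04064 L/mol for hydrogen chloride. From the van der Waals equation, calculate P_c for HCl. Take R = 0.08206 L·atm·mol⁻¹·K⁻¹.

For a van der Waals gas, P_c = a/(27b²).
P_c = 3.688/(27×(0.04064)²) = 3.688/0.044593 = 82.70 atm

P_c ≈ 82.70 atm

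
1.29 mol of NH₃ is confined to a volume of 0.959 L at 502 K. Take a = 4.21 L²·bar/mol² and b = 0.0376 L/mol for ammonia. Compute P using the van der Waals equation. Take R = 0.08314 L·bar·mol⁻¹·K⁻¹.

P ≈ 51.51 bar

P = nRT/(V − nb) − a n²/V²
nRT/(V − nb) = (1.29)(0.08314)(502)/(0.959 − 1.29×0.0376) = 53.840/0.91050 = 59.132 bar
a n²/V² = (4.21)(1.29)²/(0.959)² = 7.6177 bar
P = 59.132 − 7.6177 = 51.51 bar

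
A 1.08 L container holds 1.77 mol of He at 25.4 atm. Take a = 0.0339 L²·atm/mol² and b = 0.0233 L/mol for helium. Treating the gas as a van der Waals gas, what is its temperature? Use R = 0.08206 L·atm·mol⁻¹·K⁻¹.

T ≈ 182.3 K

T = (P + a n²/V²)(V − nb)/(nR)
P + a n²/V² = 25.4 + (0.0339)(1.77)²/(1.08)² = 25.491 atm
V − nb = 1.08 − (1.77)(0.0233) = 1.0388 L
T = (25.491)(1.0388)/((1.77)(0.08206)) = 182.3 K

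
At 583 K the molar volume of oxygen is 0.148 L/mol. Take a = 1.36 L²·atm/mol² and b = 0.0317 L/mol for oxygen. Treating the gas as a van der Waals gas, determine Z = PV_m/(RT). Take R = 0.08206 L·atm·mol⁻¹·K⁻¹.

P = RT/(V_m − b) − a/V_m² = (0.08206)(583)/(0.148 − 0.0317) − 1.36/(0.148)²
  = 47.841/0.11630 − 62.089 = 411.36 − 62.089 = 349.27 atm
Z = PV_m/(RT) = (349.27)(0.148)/((0.08206)(583)) = 51.692/47.841 = 1.080

Z ≈ 1.080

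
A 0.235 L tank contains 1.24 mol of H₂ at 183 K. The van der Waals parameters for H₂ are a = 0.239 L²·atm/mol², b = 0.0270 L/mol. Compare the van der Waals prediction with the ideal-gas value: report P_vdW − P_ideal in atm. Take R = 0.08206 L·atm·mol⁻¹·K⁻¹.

Ideal: P_ideal = nRT/V = (1.24)(0.08206)(183)/0.235 = 79.2385 atm
vdW: P = nRT/(V − nb) − a n²/V² = 18.6211/0.201520 − 0.367486/0.0552250 = 92.4032 − 6.65434 = 85.7489 atm
ΔP = 85.7489 − 79.2385 = 6.510 atm

ΔP ≈ 6.510 atm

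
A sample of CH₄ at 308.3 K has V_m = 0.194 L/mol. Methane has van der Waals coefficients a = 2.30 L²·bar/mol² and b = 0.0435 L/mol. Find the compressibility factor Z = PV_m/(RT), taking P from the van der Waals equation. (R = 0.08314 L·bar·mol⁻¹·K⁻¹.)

P = RT/(V_m − b) − a/V_m² = (0.08314)(308.3)/(0.194 − 0.0435) − 2.30/(0.194)²
  = 25.632/0.15050 − 61.112 = 170.31 − 61.112 = 109.20 bar
Z = PV_m/(RT) = (109.20)(0.194)/((0.08314)(308.3)) = 21.185/25.632 = 0.8265

Z ≈ 0.8265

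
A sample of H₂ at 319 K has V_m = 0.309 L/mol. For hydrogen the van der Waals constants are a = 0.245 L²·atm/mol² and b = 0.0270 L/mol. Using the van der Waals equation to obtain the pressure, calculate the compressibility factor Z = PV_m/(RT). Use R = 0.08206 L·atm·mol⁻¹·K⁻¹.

P = RT/(V_m − b) − a/V_m² = (0.08206)(319)/(0.309 − 0.0270) − 0.245/(0.309)²
  = 26.177/0.28200 − 2.5660 = 92.826 − 2.5660 = 90.260 atm
Z = PV_m/(RT) = (90.260)(0.309)/((0.08206)(319)) = 27.890/26.177 = 1.065

Z ≈ 1.065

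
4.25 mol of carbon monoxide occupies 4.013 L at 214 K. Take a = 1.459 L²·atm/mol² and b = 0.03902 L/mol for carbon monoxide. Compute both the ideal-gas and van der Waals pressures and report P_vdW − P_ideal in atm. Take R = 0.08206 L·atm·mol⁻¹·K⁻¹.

Ideal: P_ideal = nRT/V = (4.25)(0.08206)(214)/4.013 = 18.5979 atm
vdW: P = nRT/(V − nb) − a n²/V² = 74.6336/3.84717 − 26.3532/16.1042 = 19.3996 − 1.63642 = 17.7632 atm
ΔP = 17.7632 − 18.5979 = -0.835 atm

ΔP ≈ -0.835 atm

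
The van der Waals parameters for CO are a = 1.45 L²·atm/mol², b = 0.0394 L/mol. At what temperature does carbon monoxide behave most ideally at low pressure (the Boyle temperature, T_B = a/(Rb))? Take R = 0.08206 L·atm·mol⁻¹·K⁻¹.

T_B ≈ 448.5 K

For a van der Waals gas the second virial coefficient B₂ = b − a/(RT) vanishes at T_B = a/(Rb).
T_B = 1.45/(0.08206×0.0394) = 1.45/0.0032332 = 448.5 K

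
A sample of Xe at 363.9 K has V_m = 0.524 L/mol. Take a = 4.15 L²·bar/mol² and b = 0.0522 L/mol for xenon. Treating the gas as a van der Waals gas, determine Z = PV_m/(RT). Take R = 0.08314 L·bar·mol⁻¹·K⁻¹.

Z ≈ 0.8489

P = RT/(V_m − b) − a/V_m² = (0.08314)(363.9)/(0.524 − 0.0522) − 4.15/(0.524)²
  = 30.255/0.47180 − 15.114 = 64.127 − 15.114 = 49.013 bar
Z = PV_m/(RT) = (49.013)(0.524)/((0.08314)(363.9)) = 25.683/30.255 = 0.8489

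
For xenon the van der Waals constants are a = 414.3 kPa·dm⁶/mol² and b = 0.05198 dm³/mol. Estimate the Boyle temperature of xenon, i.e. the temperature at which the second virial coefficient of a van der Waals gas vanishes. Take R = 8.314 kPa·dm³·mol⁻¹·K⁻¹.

T_B ≈ 958.7 K

For a van der Waals gas the second virial coefficient B₂ = b − a/(RT) vanishes at T_B = a/(Rb).
T_B = 414.3/(8.314×0.05198) = 414.3/0.43216 = 958.7 K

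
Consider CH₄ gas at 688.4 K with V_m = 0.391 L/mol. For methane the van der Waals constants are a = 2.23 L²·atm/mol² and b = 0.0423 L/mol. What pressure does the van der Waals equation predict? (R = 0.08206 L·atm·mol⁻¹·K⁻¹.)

P = RT/(V_m − b) − a/V_m²
RT/(V_m − b) = (0.08206)(688.4)/(0.391 − 0.0423) = 56.490/0.34870 = 162.00 atm
a/V_m² = 2.23/(0.391)² = 14.587 atm
P = 162.00 − 14.587 = 147.4 atm

P ≈ 147.4 atm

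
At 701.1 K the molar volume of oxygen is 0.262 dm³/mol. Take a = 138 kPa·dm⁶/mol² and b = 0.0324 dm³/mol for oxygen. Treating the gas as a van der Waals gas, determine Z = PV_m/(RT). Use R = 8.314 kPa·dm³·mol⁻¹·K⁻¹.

Z ≈ 1.051

P = RT/(V_m − b) − a/V_m² = (8.314)(701.1)/(0.262 − 0.0324) − 138/(0.262)²
  = 5828.9/0.22960 − 2010.4 = 25387 − 2010.4 = 23377 kPa
Z = PV_m/(RT) = (23377)(0.262)/((8.314)(701.1)) = 6124.8/5828.9 = 1.051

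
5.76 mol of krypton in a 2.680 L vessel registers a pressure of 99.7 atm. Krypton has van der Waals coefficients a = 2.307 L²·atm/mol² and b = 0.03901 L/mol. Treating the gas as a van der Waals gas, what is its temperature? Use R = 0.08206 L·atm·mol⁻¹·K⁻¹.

T = (P + a n²/V²)(V − nb)/(nR)
P + a n²/V² = 99.7 + (2.307)(5.76)²/(2.680)² = 110.36 atm
V − nb = 2.680 − (5.76)(0.03901) = 2.4553 L
T = (110.36)(2.4553)/((5.76)(0.08206)) = 573.3 K

T ≈ 573.3 K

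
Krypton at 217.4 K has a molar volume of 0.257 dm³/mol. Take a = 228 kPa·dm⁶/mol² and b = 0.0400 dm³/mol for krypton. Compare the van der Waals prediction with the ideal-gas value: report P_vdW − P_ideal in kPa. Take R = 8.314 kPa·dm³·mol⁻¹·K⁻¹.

ΔP ≈ -2156 kPa

Ideal: P_ideal = RT/V_m = (8.314)(217.4)/0.257 = 7032.93 kPa
vdW: P = RT/(V_m − b) − a/V_m² = 1807.46/0.217000 − 228/0.0660490 = 8329.31 − 3451.98 = 4877.33 kPa
ΔP = 4877.33 − 7032.93 = -2156 kPa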